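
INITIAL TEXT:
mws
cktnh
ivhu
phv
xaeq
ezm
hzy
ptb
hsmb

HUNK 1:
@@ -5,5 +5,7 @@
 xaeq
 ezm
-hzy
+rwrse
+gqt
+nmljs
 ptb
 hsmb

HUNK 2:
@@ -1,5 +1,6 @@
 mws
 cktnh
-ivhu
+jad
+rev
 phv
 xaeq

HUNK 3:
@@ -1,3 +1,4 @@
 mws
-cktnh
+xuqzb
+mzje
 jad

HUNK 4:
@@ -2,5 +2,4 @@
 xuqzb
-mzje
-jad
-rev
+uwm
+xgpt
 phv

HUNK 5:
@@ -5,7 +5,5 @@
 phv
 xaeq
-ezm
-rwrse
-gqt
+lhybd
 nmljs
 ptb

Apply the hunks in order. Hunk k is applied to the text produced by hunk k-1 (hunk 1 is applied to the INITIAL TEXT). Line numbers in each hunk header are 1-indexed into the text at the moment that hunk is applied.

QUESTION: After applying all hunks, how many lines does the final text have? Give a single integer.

Hunk 1: at line 5 remove [hzy] add [rwrse,gqt,nmljs] -> 11 lines: mws cktnh ivhu phv xaeq ezm rwrse gqt nmljs ptb hsmb
Hunk 2: at line 1 remove [ivhu] add [jad,rev] -> 12 lines: mws cktnh jad rev phv xaeq ezm rwrse gqt nmljs ptb hsmb
Hunk 3: at line 1 remove [cktnh] add [xuqzb,mzje] -> 13 lines: mws xuqzb mzje jad rev phv xaeq ezm rwrse gqt nmljs ptb hsmb
Hunk 4: at line 2 remove [mzje,jad,rev] add [uwm,xgpt] -> 12 lines: mws xuqzb uwm xgpt phv xaeq ezm rwrse gqt nmljs ptb hsmb
Hunk 5: at line 5 remove [ezm,rwrse,gqt] add [lhybd] -> 10 lines: mws xuqzb uwm xgpt phv xaeq lhybd nmljs ptb hsmb
Final line count: 10

Answer: 10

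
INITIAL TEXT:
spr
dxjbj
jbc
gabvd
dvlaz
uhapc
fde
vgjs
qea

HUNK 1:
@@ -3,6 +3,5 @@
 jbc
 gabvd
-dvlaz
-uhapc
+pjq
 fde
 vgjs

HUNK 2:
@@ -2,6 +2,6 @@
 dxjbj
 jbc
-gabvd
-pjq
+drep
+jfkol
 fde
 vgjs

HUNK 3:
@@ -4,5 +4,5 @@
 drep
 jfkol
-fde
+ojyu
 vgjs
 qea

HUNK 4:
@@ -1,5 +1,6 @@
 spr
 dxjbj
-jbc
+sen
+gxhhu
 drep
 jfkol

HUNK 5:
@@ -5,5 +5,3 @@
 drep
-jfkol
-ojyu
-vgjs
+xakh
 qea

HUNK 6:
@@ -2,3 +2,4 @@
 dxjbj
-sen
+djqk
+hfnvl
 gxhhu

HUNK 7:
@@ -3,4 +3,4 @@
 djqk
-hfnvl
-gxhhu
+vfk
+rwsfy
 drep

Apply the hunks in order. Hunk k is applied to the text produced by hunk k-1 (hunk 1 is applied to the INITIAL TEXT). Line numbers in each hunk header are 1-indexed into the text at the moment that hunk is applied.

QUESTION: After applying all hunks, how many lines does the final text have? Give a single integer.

Hunk 1: at line 3 remove [dvlaz,uhapc] add [pjq] -> 8 lines: spr dxjbj jbc gabvd pjq fde vgjs qea
Hunk 2: at line 2 remove [gabvd,pjq] add [drep,jfkol] -> 8 lines: spr dxjbj jbc drep jfkol fde vgjs qea
Hunk 3: at line 4 remove [fde] add [ojyu] -> 8 lines: spr dxjbj jbc drep jfkol ojyu vgjs qea
Hunk 4: at line 1 remove [jbc] add [sen,gxhhu] -> 9 lines: spr dxjbj sen gxhhu drep jfkol ojyu vgjs qea
Hunk 5: at line 5 remove [jfkol,ojyu,vgjs] add [xakh] -> 7 lines: spr dxjbj sen gxhhu drep xakh qea
Hunk 6: at line 2 remove [sen] add [djqk,hfnvl] -> 8 lines: spr dxjbj djqk hfnvl gxhhu drep xakh qea
Hunk 7: at line 3 remove [hfnvl,gxhhu] add [vfk,rwsfy] -> 8 lines: spr dxjbj djqk vfk rwsfy drep xakh qea
Final line count: 8

Answer: 8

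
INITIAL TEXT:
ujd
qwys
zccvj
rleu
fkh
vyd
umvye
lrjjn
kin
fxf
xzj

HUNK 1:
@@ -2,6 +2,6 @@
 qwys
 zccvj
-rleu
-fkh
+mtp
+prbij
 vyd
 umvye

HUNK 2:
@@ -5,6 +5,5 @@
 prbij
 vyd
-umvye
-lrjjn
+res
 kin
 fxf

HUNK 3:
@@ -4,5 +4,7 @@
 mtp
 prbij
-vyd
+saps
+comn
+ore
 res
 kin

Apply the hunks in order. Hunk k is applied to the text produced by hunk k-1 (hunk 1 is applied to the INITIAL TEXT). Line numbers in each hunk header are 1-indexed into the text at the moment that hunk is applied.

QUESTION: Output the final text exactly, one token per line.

Hunk 1: at line 2 remove [rleu,fkh] add [mtp,prbij] -> 11 lines: ujd qwys zccvj mtp prbij vyd umvye lrjjn kin fxf xzj
Hunk 2: at line 5 remove [umvye,lrjjn] add [res] -> 10 lines: ujd qwys zccvj mtp prbij vyd res kin fxf xzj
Hunk 3: at line 4 remove [vyd] add [saps,comn,ore] -> 12 lines: ujd qwys zccvj mtp prbij saps comn ore res kin fxf xzj

Answer: ujd
qwys
zccvj
mtp
prbij
saps
comn
ore
res
kin
fxf
xzj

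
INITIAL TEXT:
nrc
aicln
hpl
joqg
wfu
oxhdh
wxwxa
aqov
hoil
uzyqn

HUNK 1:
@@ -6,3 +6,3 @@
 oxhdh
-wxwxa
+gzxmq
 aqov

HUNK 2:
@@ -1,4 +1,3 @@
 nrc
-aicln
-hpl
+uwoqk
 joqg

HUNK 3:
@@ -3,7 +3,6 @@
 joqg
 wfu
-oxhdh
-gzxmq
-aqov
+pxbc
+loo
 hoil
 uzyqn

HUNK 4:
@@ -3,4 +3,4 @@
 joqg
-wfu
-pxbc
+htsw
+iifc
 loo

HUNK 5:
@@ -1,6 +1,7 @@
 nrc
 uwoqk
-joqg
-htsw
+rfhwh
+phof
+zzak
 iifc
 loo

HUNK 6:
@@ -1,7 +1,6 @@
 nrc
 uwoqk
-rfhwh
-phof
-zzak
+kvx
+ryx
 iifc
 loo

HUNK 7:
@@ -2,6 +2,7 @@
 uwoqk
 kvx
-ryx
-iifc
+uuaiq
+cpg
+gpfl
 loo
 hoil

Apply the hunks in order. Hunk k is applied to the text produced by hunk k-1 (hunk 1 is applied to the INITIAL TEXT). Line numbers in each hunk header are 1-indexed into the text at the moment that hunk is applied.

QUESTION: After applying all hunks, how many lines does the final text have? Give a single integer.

Answer: 9

Derivation:
Hunk 1: at line 6 remove [wxwxa] add [gzxmq] -> 10 lines: nrc aicln hpl joqg wfu oxhdh gzxmq aqov hoil uzyqn
Hunk 2: at line 1 remove [aicln,hpl] add [uwoqk] -> 9 lines: nrc uwoqk joqg wfu oxhdh gzxmq aqov hoil uzyqn
Hunk 3: at line 3 remove [oxhdh,gzxmq,aqov] add [pxbc,loo] -> 8 lines: nrc uwoqk joqg wfu pxbc loo hoil uzyqn
Hunk 4: at line 3 remove [wfu,pxbc] add [htsw,iifc] -> 8 lines: nrc uwoqk joqg htsw iifc loo hoil uzyqn
Hunk 5: at line 1 remove [joqg,htsw] add [rfhwh,phof,zzak] -> 9 lines: nrc uwoqk rfhwh phof zzak iifc loo hoil uzyqn
Hunk 6: at line 1 remove [rfhwh,phof,zzak] add [kvx,ryx] -> 8 lines: nrc uwoqk kvx ryx iifc loo hoil uzyqn
Hunk 7: at line 2 remove [ryx,iifc] add [uuaiq,cpg,gpfl] -> 9 lines: nrc uwoqk kvx uuaiq cpg gpfl loo hoil uzyqn
Final line count: 9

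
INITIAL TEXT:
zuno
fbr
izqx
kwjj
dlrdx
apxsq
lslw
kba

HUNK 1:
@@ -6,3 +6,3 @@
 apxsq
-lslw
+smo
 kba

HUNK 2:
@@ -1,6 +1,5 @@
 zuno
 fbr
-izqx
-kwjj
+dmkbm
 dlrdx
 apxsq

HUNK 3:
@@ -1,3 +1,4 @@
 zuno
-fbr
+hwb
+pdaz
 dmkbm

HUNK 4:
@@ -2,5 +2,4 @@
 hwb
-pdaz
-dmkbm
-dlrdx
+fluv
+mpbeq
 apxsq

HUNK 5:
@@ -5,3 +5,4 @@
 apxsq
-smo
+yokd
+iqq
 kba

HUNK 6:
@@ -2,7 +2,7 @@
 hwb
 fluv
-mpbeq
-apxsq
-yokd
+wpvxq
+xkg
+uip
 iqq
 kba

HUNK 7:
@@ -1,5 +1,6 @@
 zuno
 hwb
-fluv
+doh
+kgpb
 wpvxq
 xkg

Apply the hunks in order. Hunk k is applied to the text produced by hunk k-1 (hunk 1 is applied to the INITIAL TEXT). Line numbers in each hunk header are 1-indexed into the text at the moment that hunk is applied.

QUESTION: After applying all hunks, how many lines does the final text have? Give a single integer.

Answer: 9

Derivation:
Hunk 1: at line 6 remove [lslw] add [smo] -> 8 lines: zuno fbr izqx kwjj dlrdx apxsq smo kba
Hunk 2: at line 1 remove [izqx,kwjj] add [dmkbm] -> 7 lines: zuno fbr dmkbm dlrdx apxsq smo kba
Hunk 3: at line 1 remove [fbr] add [hwb,pdaz] -> 8 lines: zuno hwb pdaz dmkbm dlrdx apxsq smo kba
Hunk 4: at line 2 remove [pdaz,dmkbm,dlrdx] add [fluv,mpbeq] -> 7 lines: zuno hwb fluv mpbeq apxsq smo kba
Hunk 5: at line 5 remove [smo] add [yokd,iqq] -> 8 lines: zuno hwb fluv mpbeq apxsq yokd iqq kba
Hunk 6: at line 2 remove [mpbeq,apxsq,yokd] add [wpvxq,xkg,uip] -> 8 lines: zuno hwb fluv wpvxq xkg uip iqq kba
Hunk 7: at line 1 remove [fluv] add [doh,kgpb] -> 9 lines: zuno hwb doh kgpb wpvxq xkg uip iqq kba
Final line count: 9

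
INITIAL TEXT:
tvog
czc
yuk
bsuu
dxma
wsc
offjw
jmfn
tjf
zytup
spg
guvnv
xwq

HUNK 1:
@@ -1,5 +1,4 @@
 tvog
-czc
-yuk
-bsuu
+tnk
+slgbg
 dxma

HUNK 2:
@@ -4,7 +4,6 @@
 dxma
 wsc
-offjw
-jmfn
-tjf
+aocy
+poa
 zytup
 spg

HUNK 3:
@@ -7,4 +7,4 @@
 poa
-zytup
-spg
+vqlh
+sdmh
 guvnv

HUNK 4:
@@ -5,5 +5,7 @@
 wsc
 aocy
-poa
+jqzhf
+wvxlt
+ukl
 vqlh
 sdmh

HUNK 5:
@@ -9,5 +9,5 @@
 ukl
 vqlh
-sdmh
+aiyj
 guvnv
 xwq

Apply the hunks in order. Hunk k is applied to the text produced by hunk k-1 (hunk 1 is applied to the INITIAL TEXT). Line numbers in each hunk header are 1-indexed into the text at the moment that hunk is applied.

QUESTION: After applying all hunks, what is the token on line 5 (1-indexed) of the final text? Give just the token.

Answer: wsc

Derivation:
Hunk 1: at line 1 remove [czc,yuk,bsuu] add [tnk,slgbg] -> 12 lines: tvog tnk slgbg dxma wsc offjw jmfn tjf zytup spg guvnv xwq
Hunk 2: at line 4 remove [offjw,jmfn,tjf] add [aocy,poa] -> 11 lines: tvog tnk slgbg dxma wsc aocy poa zytup spg guvnv xwq
Hunk 3: at line 7 remove [zytup,spg] add [vqlh,sdmh] -> 11 lines: tvog tnk slgbg dxma wsc aocy poa vqlh sdmh guvnv xwq
Hunk 4: at line 5 remove [poa] add [jqzhf,wvxlt,ukl] -> 13 lines: tvog tnk slgbg dxma wsc aocy jqzhf wvxlt ukl vqlh sdmh guvnv xwq
Hunk 5: at line 9 remove [sdmh] add [aiyj] -> 13 lines: tvog tnk slgbg dxma wsc aocy jqzhf wvxlt ukl vqlh aiyj guvnv xwq
Final line 5: wsc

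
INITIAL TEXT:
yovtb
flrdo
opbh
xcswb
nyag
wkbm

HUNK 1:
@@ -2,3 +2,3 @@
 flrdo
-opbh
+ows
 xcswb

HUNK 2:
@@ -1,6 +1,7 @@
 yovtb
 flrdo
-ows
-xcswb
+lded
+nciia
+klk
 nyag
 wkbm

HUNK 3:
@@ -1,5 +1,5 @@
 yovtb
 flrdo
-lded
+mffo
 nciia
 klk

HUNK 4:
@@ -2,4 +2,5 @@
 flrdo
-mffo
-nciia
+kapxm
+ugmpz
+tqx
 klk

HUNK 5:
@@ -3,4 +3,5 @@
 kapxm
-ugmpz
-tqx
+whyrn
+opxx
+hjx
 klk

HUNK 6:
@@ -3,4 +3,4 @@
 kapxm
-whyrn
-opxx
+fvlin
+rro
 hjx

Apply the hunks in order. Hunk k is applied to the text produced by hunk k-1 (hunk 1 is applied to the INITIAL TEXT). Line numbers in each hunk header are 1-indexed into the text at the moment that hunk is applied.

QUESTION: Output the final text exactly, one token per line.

Hunk 1: at line 2 remove [opbh] add [ows] -> 6 lines: yovtb flrdo ows xcswb nyag wkbm
Hunk 2: at line 1 remove [ows,xcswb] add [lded,nciia,klk] -> 7 lines: yovtb flrdo lded nciia klk nyag wkbm
Hunk 3: at line 1 remove [lded] add [mffo] -> 7 lines: yovtb flrdo mffo nciia klk nyag wkbm
Hunk 4: at line 2 remove [mffo,nciia] add [kapxm,ugmpz,tqx] -> 8 lines: yovtb flrdo kapxm ugmpz tqx klk nyag wkbm
Hunk 5: at line 3 remove [ugmpz,tqx] add [whyrn,opxx,hjx] -> 9 lines: yovtb flrdo kapxm whyrn opxx hjx klk nyag wkbm
Hunk 6: at line 3 remove [whyrn,opxx] add [fvlin,rro] -> 9 lines: yovtb flrdo kapxm fvlin rro hjx klk nyag wkbm

Answer: yovtb
flrdo
kapxm
fvlin
rro
hjx
klk
nyag
wkbm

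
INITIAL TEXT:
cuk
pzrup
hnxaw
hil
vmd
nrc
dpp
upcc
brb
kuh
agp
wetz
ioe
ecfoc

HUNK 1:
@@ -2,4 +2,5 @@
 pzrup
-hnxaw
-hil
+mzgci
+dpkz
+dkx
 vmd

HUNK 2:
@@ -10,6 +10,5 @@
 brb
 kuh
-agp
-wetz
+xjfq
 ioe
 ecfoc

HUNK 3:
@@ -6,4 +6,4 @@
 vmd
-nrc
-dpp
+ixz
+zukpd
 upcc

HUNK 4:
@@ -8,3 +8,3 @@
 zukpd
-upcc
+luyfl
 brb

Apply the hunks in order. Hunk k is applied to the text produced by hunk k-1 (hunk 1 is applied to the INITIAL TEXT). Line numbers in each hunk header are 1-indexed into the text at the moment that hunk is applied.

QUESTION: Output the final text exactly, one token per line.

Answer: cuk
pzrup
mzgci
dpkz
dkx
vmd
ixz
zukpd
luyfl
brb
kuh
xjfq
ioe
ecfoc

Derivation:
Hunk 1: at line 2 remove [hnxaw,hil] add [mzgci,dpkz,dkx] -> 15 lines: cuk pzrup mzgci dpkz dkx vmd nrc dpp upcc brb kuh agp wetz ioe ecfoc
Hunk 2: at line 10 remove [agp,wetz] add [xjfq] -> 14 lines: cuk pzrup mzgci dpkz dkx vmd nrc dpp upcc brb kuh xjfq ioe ecfoc
Hunk 3: at line 6 remove [nrc,dpp] add [ixz,zukpd] -> 14 lines: cuk pzrup mzgci dpkz dkx vmd ixz zukpd upcc brb kuh xjfq ioe ecfoc
Hunk 4: at line 8 remove [upcc] add [luyfl] -> 14 lines: cuk pzrup mzgci dpkz dkx vmd ixz zukpd luyfl brb kuh xjfq ioe ecfoc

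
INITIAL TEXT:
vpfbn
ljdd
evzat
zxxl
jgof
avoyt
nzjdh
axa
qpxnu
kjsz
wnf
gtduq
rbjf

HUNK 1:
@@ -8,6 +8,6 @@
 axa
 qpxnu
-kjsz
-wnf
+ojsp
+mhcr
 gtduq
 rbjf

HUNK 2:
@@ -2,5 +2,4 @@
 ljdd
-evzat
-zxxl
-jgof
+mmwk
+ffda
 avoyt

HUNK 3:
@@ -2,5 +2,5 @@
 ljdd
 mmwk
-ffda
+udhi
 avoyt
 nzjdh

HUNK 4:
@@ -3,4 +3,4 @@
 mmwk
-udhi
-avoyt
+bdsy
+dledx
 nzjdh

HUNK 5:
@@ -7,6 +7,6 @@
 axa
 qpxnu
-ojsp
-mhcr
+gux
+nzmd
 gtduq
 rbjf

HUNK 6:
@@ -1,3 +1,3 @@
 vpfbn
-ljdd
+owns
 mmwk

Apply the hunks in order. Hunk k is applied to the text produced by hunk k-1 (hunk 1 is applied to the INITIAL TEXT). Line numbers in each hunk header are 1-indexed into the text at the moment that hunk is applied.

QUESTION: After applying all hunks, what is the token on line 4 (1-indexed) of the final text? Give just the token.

Answer: bdsy

Derivation:
Hunk 1: at line 8 remove [kjsz,wnf] add [ojsp,mhcr] -> 13 lines: vpfbn ljdd evzat zxxl jgof avoyt nzjdh axa qpxnu ojsp mhcr gtduq rbjf
Hunk 2: at line 2 remove [evzat,zxxl,jgof] add [mmwk,ffda] -> 12 lines: vpfbn ljdd mmwk ffda avoyt nzjdh axa qpxnu ojsp mhcr gtduq rbjf
Hunk 3: at line 2 remove [ffda] add [udhi] -> 12 lines: vpfbn ljdd mmwk udhi avoyt nzjdh axa qpxnu ojsp mhcr gtduq rbjf
Hunk 4: at line 3 remove [udhi,avoyt] add [bdsy,dledx] -> 12 lines: vpfbn ljdd mmwk bdsy dledx nzjdh axa qpxnu ojsp mhcr gtduq rbjf
Hunk 5: at line 7 remove [ojsp,mhcr] add [gux,nzmd] -> 12 lines: vpfbn ljdd mmwk bdsy dledx nzjdh axa qpxnu gux nzmd gtduq rbjf
Hunk 6: at line 1 remove [ljdd] add [owns] -> 12 lines: vpfbn owns mmwk bdsy dledx nzjdh axa qpxnu gux nzmd gtduq rbjf
Final line 4: bdsy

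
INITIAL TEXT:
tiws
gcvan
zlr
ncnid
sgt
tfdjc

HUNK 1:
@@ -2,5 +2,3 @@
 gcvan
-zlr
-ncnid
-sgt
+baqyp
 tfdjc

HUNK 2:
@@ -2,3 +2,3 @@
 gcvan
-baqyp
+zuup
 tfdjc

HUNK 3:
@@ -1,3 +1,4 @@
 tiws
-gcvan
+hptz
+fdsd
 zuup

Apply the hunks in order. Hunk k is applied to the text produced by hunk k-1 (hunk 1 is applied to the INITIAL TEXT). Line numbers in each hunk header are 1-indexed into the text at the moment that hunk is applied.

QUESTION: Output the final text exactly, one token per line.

Hunk 1: at line 2 remove [zlr,ncnid,sgt] add [baqyp] -> 4 lines: tiws gcvan baqyp tfdjc
Hunk 2: at line 2 remove [baqyp] add [zuup] -> 4 lines: tiws gcvan zuup tfdjc
Hunk 3: at line 1 remove [gcvan] add [hptz,fdsd] -> 5 lines: tiws hptz fdsd zuup tfdjc

Answer: tiws
hptz
fdsd
zuup
tfdjc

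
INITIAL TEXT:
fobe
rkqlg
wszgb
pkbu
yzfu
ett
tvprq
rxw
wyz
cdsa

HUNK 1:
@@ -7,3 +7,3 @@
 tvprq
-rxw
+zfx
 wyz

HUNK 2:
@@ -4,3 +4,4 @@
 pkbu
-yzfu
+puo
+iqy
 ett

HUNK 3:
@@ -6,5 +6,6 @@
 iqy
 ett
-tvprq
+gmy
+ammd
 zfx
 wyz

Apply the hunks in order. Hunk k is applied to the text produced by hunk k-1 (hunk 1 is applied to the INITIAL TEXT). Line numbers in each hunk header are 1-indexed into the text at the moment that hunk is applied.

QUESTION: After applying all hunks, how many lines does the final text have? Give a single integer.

Answer: 12

Derivation:
Hunk 1: at line 7 remove [rxw] add [zfx] -> 10 lines: fobe rkqlg wszgb pkbu yzfu ett tvprq zfx wyz cdsa
Hunk 2: at line 4 remove [yzfu] add [puo,iqy] -> 11 lines: fobe rkqlg wszgb pkbu puo iqy ett tvprq zfx wyz cdsa
Hunk 3: at line 6 remove [tvprq] add [gmy,ammd] -> 12 lines: fobe rkqlg wszgb pkbu puo iqy ett gmy ammd zfx wyz cdsa
Final line count: 12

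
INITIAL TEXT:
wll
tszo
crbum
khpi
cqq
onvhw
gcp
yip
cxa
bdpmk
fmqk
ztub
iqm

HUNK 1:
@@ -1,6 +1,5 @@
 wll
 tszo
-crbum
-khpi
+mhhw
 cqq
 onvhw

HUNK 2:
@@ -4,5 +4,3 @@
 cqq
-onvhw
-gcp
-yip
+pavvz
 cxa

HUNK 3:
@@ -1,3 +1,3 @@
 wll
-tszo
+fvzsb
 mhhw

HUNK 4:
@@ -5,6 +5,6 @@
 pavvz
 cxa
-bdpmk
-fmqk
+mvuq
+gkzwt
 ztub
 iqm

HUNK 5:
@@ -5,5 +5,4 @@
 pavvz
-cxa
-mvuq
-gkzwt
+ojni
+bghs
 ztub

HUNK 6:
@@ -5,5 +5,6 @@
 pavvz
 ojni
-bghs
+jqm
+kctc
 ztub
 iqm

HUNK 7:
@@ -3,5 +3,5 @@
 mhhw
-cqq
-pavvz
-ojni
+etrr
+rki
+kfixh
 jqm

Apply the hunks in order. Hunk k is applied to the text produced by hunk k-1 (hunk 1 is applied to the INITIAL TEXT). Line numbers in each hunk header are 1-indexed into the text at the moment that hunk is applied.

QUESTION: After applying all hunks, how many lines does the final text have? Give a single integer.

Answer: 10

Derivation:
Hunk 1: at line 1 remove [crbum,khpi] add [mhhw] -> 12 lines: wll tszo mhhw cqq onvhw gcp yip cxa bdpmk fmqk ztub iqm
Hunk 2: at line 4 remove [onvhw,gcp,yip] add [pavvz] -> 10 lines: wll tszo mhhw cqq pavvz cxa bdpmk fmqk ztub iqm
Hunk 3: at line 1 remove [tszo] add [fvzsb] -> 10 lines: wll fvzsb mhhw cqq pavvz cxa bdpmk fmqk ztub iqm
Hunk 4: at line 5 remove [bdpmk,fmqk] add [mvuq,gkzwt] -> 10 lines: wll fvzsb mhhw cqq pavvz cxa mvuq gkzwt ztub iqm
Hunk 5: at line 5 remove [cxa,mvuq,gkzwt] add [ojni,bghs] -> 9 lines: wll fvzsb mhhw cqq pavvz ojni bghs ztub iqm
Hunk 6: at line 5 remove [bghs] add [jqm,kctc] -> 10 lines: wll fvzsb mhhw cqq pavvz ojni jqm kctc ztub iqm
Hunk 7: at line 3 remove [cqq,pavvz,ojni] add [etrr,rki,kfixh] -> 10 lines: wll fvzsb mhhw etrr rki kfixh jqm kctc ztub iqm
Final line count: 10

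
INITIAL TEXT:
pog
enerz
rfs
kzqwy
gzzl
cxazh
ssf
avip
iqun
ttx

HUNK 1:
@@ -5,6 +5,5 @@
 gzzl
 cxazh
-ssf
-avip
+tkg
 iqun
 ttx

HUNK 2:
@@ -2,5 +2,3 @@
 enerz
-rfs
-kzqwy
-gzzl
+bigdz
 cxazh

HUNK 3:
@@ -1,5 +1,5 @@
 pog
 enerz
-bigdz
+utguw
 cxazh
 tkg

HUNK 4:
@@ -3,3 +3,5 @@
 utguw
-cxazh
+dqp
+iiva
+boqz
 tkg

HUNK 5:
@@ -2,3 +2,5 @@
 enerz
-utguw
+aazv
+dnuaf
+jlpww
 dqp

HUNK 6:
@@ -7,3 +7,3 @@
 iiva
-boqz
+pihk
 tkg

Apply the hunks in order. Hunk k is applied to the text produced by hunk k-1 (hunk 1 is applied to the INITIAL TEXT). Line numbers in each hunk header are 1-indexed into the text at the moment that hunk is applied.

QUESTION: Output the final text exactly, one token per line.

Hunk 1: at line 5 remove [ssf,avip] add [tkg] -> 9 lines: pog enerz rfs kzqwy gzzl cxazh tkg iqun ttx
Hunk 2: at line 2 remove [rfs,kzqwy,gzzl] add [bigdz] -> 7 lines: pog enerz bigdz cxazh tkg iqun ttx
Hunk 3: at line 1 remove [bigdz] add [utguw] -> 7 lines: pog enerz utguw cxazh tkg iqun ttx
Hunk 4: at line 3 remove [cxazh] add [dqp,iiva,boqz] -> 9 lines: pog enerz utguw dqp iiva boqz tkg iqun ttx
Hunk 5: at line 2 remove [utguw] add [aazv,dnuaf,jlpww] -> 11 lines: pog enerz aazv dnuaf jlpww dqp iiva boqz tkg iqun ttx
Hunk 6: at line 7 remove [boqz] add [pihk] -> 11 lines: pog enerz aazv dnuaf jlpww dqp iiva pihk tkg iqun ttx

Answer: pog
enerz
aazv
dnuaf
jlpww
dqp
iiva
pihk
tkg
iqun
ttx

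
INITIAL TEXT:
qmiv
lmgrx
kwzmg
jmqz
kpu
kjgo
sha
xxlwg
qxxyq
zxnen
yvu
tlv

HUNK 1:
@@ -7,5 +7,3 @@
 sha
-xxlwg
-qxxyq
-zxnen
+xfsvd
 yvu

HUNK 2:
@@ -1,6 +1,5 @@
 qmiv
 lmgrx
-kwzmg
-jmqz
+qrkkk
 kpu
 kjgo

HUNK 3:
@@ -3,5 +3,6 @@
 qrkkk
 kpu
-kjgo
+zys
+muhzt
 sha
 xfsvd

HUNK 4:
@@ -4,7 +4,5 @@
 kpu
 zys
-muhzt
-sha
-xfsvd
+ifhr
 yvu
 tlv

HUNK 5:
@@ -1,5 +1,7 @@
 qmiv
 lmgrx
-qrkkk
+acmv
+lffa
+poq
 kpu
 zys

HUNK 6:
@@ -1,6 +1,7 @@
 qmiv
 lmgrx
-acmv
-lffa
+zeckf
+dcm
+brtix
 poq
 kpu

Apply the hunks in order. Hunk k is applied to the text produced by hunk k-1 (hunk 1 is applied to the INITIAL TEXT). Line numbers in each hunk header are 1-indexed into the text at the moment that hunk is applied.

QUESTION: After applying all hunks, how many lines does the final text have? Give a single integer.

Hunk 1: at line 7 remove [xxlwg,qxxyq,zxnen] add [xfsvd] -> 10 lines: qmiv lmgrx kwzmg jmqz kpu kjgo sha xfsvd yvu tlv
Hunk 2: at line 1 remove [kwzmg,jmqz] add [qrkkk] -> 9 lines: qmiv lmgrx qrkkk kpu kjgo sha xfsvd yvu tlv
Hunk 3: at line 3 remove [kjgo] add [zys,muhzt] -> 10 lines: qmiv lmgrx qrkkk kpu zys muhzt sha xfsvd yvu tlv
Hunk 4: at line 4 remove [muhzt,sha,xfsvd] add [ifhr] -> 8 lines: qmiv lmgrx qrkkk kpu zys ifhr yvu tlv
Hunk 5: at line 1 remove [qrkkk] add [acmv,lffa,poq] -> 10 lines: qmiv lmgrx acmv lffa poq kpu zys ifhr yvu tlv
Hunk 6: at line 1 remove [acmv,lffa] add [zeckf,dcm,brtix] -> 11 lines: qmiv lmgrx zeckf dcm brtix poq kpu zys ifhr yvu tlv
Final line count: 11

Answer: 11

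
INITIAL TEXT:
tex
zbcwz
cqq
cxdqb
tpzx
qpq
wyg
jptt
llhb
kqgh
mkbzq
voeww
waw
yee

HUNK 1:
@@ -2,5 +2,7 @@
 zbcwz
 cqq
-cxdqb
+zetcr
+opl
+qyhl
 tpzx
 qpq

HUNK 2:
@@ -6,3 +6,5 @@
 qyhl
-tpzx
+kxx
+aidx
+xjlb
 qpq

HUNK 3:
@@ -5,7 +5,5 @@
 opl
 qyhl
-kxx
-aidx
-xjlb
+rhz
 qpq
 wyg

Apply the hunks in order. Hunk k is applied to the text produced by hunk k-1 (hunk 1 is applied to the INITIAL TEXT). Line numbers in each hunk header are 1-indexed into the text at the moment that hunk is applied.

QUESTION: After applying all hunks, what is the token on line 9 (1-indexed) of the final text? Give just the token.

Hunk 1: at line 2 remove [cxdqb] add [zetcr,opl,qyhl] -> 16 lines: tex zbcwz cqq zetcr opl qyhl tpzx qpq wyg jptt llhb kqgh mkbzq voeww waw yee
Hunk 2: at line 6 remove [tpzx] add [kxx,aidx,xjlb] -> 18 lines: tex zbcwz cqq zetcr opl qyhl kxx aidx xjlb qpq wyg jptt llhb kqgh mkbzq voeww waw yee
Hunk 3: at line 5 remove [kxx,aidx,xjlb] add [rhz] -> 16 lines: tex zbcwz cqq zetcr opl qyhl rhz qpq wyg jptt llhb kqgh mkbzq voeww waw yee
Final line 9: wyg

Answer: wyg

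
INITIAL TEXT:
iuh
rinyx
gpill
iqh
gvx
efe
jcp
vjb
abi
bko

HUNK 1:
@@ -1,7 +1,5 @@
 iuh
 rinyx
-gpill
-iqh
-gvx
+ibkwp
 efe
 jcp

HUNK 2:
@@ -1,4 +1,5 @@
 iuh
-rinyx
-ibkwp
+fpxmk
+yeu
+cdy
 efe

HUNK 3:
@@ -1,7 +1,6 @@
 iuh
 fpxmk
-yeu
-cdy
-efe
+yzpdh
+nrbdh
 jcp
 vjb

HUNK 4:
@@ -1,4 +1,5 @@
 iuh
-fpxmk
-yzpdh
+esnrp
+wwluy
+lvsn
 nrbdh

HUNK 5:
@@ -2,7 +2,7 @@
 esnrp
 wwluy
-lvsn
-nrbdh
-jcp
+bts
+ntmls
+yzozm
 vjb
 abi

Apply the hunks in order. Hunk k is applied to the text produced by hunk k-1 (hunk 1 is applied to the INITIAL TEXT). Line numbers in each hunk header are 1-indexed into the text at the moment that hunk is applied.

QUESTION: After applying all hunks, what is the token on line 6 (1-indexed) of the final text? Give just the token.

Hunk 1: at line 1 remove [gpill,iqh,gvx] add [ibkwp] -> 8 lines: iuh rinyx ibkwp efe jcp vjb abi bko
Hunk 2: at line 1 remove [rinyx,ibkwp] add [fpxmk,yeu,cdy] -> 9 lines: iuh fpxmk yeu cdy efe jcp vjb abi bko
Hunk 3: at line 1 remove [yeu,cdy,efe] add [yzpdh,nrbdh] -> 8 lines: iuh fpxmk yzpdh nrbdh jcp vjb abi bko
Hunk 4: at line 1 remove [fpxmk,yzpdh] add [esnrp,wwluy,lvsn] -> 9 lines: iuh esnrp wwluy lvsn nrbdh jcp vjb abi bko
Hunk 5: at line 2 remove [lvsn,nrbdh,jcp] add [bts,ntmls,yzozm] -> 9 lines: iuh esnrp wwluy bts ntmls yzozm vjb abi bko
Final line 6: yzozm

Answer: yzozm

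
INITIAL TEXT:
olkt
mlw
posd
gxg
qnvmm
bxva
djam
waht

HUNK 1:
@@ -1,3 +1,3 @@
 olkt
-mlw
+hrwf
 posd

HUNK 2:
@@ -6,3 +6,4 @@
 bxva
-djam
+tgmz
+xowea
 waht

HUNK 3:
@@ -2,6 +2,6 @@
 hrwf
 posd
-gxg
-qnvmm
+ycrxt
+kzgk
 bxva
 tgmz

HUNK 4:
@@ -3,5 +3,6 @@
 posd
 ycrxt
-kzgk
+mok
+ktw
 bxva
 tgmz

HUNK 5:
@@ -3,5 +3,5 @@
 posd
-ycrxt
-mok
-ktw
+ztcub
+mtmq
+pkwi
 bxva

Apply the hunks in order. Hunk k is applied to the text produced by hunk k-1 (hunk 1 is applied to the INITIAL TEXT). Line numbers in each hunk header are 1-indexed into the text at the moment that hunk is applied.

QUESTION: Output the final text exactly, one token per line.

Answer: olkt
hrwf
posd
ztcub
mtmq
pkwi
bxva
tgmz
xowea
waht

Derivation:
Hunk 1: at line 1 remove [mlw] add [hrwf] -> 8 lines: olkt hrwf posd gxg qnvmm bxva djam waht
Hunk 2: at line 6 remove [djam] add [tgmz,xowea] -> 9 lines: olkt hrwf posd gxg qnvmm bxva tgmz xowea waht
Hunk 3: at line 2 remove [gxg,qnvmm] add [ycrxt,kzgk] -> 9 lines: olkt hrwf posd ycrxt kzgk bxva tgmz xowea waht
Hunk 4: at line 3 remove [kzgk] add [mok,ktw] -> 10 lines: olkt hrwf posd ycrxt mok ktw bxva tgmz xowea waht
Hunk 5: at line 3 remove [ycrxt,mok,ktw] add [ztcub,mtmq,pkwi] -> 10 lines: olkt hrwf posd ztcub mtmq pkwi bxva tgmz xowea waht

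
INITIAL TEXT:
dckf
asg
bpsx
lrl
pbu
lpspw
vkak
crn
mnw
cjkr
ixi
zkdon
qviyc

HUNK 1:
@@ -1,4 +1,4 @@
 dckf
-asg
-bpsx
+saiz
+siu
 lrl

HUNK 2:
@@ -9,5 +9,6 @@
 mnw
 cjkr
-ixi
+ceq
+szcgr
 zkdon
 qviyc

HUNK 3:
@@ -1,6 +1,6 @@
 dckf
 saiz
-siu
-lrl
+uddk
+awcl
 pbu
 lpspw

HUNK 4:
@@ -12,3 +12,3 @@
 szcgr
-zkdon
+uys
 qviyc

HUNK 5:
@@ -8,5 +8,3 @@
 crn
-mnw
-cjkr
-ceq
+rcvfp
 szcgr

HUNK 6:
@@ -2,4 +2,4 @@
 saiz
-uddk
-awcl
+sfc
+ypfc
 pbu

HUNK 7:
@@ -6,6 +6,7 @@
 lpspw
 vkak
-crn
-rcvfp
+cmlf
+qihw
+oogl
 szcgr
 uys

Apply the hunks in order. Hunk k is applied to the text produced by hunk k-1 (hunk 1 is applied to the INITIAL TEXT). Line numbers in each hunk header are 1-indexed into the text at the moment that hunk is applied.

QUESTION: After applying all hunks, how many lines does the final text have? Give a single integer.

Answer: 13

Derivation:
Hunk 1: at line 1 remove [asg,bpsx] add [saiz,siu] -> 13 lines: dckf saiz siu lrl pbu lpspw vkak crn mnw cjkr ixi zkdon qviyc
Hunk 2: at line 9 remove [ixi] add [ceq,szcgr] -> 14 lines: dckf saiz siu lrl pbu lpspw vkak crn mnw cjkr ceq szcgr zkdon qviyc
Hunk 3: at line 1 remove [siu,lrl] add [uddk,awcl] -> 14 lines: dckf saiz uddk awcl pbu lpspw vkak crn mnw cjkr ceq szcgr zkdon qviyc
Hunk 4: at line 12 remove [zkdon] add [uys] -> 14 lines: dckf saiz uddk awcl pbu lpspw vkak crn mnw cjkr ceq szcgr uys qviyc
Hunk 5: at line 8 remove [mnw,cjkr,ceq] add [rcvfp] -> 12 lines: dckf saiz uddk awcl pbu lpspw vkak crn rcvfp szcgr uys qviyc
Hunk 6: at line 2 remove [uddk,awcl] add [sfc,ypfc] -> 12 lines: dckf saiz sfc ypfc pbu lpspw vkak crn rcvfp szcgr uys qviyc
Hunk 7: at line 6 remove [crn,rcvfp] add [cmlf,qihw,oogl] -> 13 lines: dckf saiz sfc ypfc pbu lpspw vkak cmlf qihw oogl szcgr uys qviyc
Final line count: 13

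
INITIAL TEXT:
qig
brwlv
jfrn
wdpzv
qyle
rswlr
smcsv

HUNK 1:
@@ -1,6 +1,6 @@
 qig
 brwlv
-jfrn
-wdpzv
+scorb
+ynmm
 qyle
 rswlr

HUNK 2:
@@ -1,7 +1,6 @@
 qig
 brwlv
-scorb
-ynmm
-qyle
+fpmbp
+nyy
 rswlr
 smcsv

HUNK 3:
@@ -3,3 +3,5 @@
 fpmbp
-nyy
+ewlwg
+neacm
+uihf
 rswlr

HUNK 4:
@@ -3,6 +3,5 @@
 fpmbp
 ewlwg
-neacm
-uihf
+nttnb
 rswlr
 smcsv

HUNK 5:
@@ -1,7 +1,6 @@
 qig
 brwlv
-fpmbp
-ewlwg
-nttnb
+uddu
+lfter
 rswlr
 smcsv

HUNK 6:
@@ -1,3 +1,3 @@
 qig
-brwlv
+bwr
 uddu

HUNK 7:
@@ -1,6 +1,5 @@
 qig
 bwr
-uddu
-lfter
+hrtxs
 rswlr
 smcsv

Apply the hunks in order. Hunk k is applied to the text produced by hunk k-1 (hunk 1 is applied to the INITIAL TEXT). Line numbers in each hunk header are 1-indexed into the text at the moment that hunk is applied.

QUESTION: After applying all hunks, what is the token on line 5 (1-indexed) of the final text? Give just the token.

Answer: smcsv

Derivation:
Hunk 1: at line 1 remove [jfrn,wdpzv] add [scorb,ynmm] -> 7 lines: qig brwlv scorb ynmm qyle rswlr smcsv
Hunk 2: at line 1 remove [scorb,ynmm,qyle] add [fpmbp,nyy] -> 6 lines: qig brwlv fpmbp nyy rswlr smcsv
Hunk 3: at line 3 remove [nyy] add [ewlwg,neacm,uihf] -> 8 lines: qig brwlv fpmbp ewlwg neacm uihf rswlr smcsv
Hunk 4: at line 3 remove [neacm,uihf] add [nttnb] -> 7 lines: qig brwlv fpmbp ewlwg nttnb rswlr smcsv
Hunk 5: at line 1 remove [fpmbp,ewlwg,nttnb] add [uddu,lfter] -> 6 lines: qig brwlv uddu lfter rswlr smcsv
Hunk 6: at line 1 remove [brwlv] add [bwr] -> 6 lines: qig bwr uddu lfter rswlr smcsv
Hunk 7: at line 1 remove [uddu,lfter] add [hrtxs] -> 5 lines: qig bwr hrtxs rswlr smcsv
Final line 5: smcsv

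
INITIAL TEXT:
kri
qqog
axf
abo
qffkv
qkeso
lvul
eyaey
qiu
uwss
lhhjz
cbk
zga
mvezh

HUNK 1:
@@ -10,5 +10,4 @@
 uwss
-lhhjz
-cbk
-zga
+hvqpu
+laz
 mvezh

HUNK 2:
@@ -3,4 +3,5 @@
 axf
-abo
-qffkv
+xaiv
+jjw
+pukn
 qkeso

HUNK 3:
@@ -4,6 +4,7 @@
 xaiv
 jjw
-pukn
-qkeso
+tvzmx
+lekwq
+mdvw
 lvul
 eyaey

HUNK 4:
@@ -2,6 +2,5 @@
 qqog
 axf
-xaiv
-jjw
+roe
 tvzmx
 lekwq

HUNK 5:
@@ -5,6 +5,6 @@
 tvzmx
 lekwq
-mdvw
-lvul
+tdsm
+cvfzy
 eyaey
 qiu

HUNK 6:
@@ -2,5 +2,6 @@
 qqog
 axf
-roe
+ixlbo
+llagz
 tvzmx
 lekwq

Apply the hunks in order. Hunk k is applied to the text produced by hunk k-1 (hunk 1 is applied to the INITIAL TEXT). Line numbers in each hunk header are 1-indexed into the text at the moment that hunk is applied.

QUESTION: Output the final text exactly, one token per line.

Answer: kri
qqog
axf
ixlbo
llagz
tvzmx
lekwq
tdsm
cvfzy
eyaey
qiu
uwss
hvqpu
laz
mvezh

Derivation:
Hunk 1: at line 10 remove [lhhjz,cbk,zga] add [hvqpu,laz] -> 13 lines: kri qqog axf abo qffkv qkeso lvul eyaey qiu uwss hvqpu laz mvezh
Hunk 2: at line 3 remove [abo,qffkv] add [xaiv,jjw,pukn] -> 14 lines: kri qqog axf xaiv jjw pukn qkeso lvul eyaey qiu uwss hvqpu laz mvezh
Hunk 3: at line 4 remove [pukn,qkeso] add [tvzmx,lekwq,mdvw] -> 15 lines: kri qqog axf xaiv jjw tvzmx lekwq mdvw lvul eyaey qiu uwss hvqpu laz mvezh
Hunk 4: at line 2 remove [xaiv,jjw] add [roe] -> 14 lines: kri qqog axf roe tvzmx lekwq mdvw lvul eyaey qiu uwss hvqpu laz mvezh
Hunk 5: at line 5 remove [mdvw,lvul] add [tdsm,cvfzy] -> 14 lines: kri qqog axf roe tvzmx lekwq tdsm cvfzy eyaey qiu uwss hvqpu laz mvezh
Hunk 6: at line 2 remove [roe] add [ixlbo,llagz] -> 15 lines: kri qqog axf ixlbo llagz tvzmx lekwq tdsm cvfzy eyaey qiu uwss hvqpu laz mvezh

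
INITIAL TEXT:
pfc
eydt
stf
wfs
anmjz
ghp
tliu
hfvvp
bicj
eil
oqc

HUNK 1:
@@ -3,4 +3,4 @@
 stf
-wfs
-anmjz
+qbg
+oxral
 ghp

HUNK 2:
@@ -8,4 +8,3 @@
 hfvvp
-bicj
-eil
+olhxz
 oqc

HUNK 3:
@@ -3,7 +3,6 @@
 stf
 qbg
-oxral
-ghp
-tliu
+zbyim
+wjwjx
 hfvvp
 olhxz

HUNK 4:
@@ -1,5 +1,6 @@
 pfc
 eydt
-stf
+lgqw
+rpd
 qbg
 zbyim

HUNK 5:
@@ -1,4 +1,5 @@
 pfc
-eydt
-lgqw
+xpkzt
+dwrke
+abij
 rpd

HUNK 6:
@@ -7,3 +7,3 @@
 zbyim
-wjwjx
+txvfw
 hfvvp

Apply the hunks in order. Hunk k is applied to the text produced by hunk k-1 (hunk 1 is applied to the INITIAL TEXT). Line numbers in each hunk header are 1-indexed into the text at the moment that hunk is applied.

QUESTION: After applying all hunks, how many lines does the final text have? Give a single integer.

Answer: 11

Derivation:
Hunk 1: at line 3 remove [wfs,anmjz] add [qbg,oxral] -> 11 lines: pfc eydt stf qbg oxral ghp tliu hfvvp bicj eil oqc
Hunk 2: at line 8 remove [bicj,eil] add [olhxz] -> 10 lines: pfc eydt stf qbg oxral ghp tliu hfvvp olhxz oqc
Hunk 3: at line 3 remove [oxral,ghp,tliu] add [zbyim,wjwjx] -> 9 lines: pfc eydt stf qbg zbyim wjwjx hfvvp olhxz oqc
Hunk 4: at line 1 remove [stf] add [lgqw,rpd] -> 10 lines: pfc eydt lgqw rpd qbg zbyim wjwjx hfvvp olhxz oqc
Hunk 5: at line 1 remove [eydt,lgqw] add [xpkzt,dwrke,abij] -> 11 lines: pfc xpkzt dwrke abij rpd qbg zbyim wjwjx hfvvp olhxz oqc
Hunk 6: at line 7 remove [wjwjx] add [txvfw] -> 11 lines: pfc xpkzt dwrke abij rpd qbg zbyim txvfw hfvvp olhxz oqc
Final line count: 11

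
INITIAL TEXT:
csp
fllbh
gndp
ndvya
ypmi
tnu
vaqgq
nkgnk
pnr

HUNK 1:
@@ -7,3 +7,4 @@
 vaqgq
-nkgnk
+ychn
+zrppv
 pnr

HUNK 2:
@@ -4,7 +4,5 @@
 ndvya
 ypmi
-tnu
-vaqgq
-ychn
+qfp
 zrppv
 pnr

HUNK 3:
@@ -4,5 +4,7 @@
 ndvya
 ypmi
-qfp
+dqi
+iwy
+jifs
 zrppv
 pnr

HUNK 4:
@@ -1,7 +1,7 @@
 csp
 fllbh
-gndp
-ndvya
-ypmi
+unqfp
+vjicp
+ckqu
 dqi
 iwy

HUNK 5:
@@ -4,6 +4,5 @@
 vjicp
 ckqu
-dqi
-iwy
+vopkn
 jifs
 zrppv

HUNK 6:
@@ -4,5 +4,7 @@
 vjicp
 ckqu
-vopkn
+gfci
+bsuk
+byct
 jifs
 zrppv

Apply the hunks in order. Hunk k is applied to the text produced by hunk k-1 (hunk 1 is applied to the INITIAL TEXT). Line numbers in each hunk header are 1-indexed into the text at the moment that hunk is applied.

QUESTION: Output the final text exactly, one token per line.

Hunk 1: at line 7 remove [nkgnk] add [ychn,zrppv] -> 10 lines: csp fllbh gndp ndvya ypmi tnu vaqgq ychn zrppv pnr
Hunk 2: at line 4 remove [tnu,vaqgq,ychn] add [qfp] -> 8 lines: csp fllbh gndp ndvya ypmi qfp zrppv pnr
Hunk 3: at line 4 remove [qfp] add [dqi,iwy,jifs] -> 10 lines: csp fllbh gndp ndvya ypmi dqi iwy jifs zrppv pnr
Hunk 4: at line 1 remove [gndp,ndvya,ypmi] add [unqfp,vjicp,ckqu] -> 10 lines: csp fllbh unqfp vjicp ckqu dqi iwy jifs zrppv pnr
Hunk 5: at line 4 remove [dqi,iwy] add [vopkn] -> 9 lines: csp fllbh unqfp vjicp ckqu vopkn jifs zrppv pnr
Hunk 6: at line 4 remove [vopkn] add [gfci,bsuk,byct] -> 11 lines: csp fllbh unqfp vjicp ckqu gfci bsuk byct jifs zrppv pnr

Answer: csp
fllbh
unqfp
vjicp
ckqu
gfci
bsuk
byct
jifs
zrppv
pnr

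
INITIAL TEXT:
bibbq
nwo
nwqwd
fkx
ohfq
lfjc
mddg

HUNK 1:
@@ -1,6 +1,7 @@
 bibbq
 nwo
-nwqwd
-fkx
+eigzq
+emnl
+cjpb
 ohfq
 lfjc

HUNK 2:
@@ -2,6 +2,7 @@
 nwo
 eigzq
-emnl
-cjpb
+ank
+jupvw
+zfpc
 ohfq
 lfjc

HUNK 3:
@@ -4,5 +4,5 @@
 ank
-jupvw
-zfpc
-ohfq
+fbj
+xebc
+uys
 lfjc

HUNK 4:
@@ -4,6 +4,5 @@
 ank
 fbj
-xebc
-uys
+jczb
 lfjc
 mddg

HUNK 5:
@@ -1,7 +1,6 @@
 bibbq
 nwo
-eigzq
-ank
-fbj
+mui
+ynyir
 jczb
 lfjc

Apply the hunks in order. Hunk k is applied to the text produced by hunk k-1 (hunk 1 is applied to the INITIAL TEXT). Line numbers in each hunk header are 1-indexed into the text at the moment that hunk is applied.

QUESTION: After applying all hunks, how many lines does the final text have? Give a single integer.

Answer: 7

Derivation:
Hunk 1: at line 1 remove [nwqwd,fkx] add [eigzq,emnl,cjpb] -> 8 lines: bibbq nwo eigzq emnl cjpb ohfq lfjc mddg
Hunk 2: at line 2 remove [emnl,cjpb] add [ank,jupvw,zfpc] -> 9 lines: bibbq nwo eigzq ank jupvw zfpc ohfq lfjc mddg
Hunk 3: at line 4 remove [jupvw,zfpc,ohfq] add [fbj,xebc,uys] -> 9 lines: bibbq nwo eigzq ank fbj xebc uys lfjc mddg
Hunk 4: at line 4 remove [xebc,uys] add [jczb] -> 8 lines: bibbq nwo eigzq ank fbj jczb lfjc mddg
Hunk 5: at line 1 remove [eigzq,ank,fbj] add [mui,ynyir] -> 7 lines: bibbq nwo mui ynyir jczb lfjc mddg
Final line count: 7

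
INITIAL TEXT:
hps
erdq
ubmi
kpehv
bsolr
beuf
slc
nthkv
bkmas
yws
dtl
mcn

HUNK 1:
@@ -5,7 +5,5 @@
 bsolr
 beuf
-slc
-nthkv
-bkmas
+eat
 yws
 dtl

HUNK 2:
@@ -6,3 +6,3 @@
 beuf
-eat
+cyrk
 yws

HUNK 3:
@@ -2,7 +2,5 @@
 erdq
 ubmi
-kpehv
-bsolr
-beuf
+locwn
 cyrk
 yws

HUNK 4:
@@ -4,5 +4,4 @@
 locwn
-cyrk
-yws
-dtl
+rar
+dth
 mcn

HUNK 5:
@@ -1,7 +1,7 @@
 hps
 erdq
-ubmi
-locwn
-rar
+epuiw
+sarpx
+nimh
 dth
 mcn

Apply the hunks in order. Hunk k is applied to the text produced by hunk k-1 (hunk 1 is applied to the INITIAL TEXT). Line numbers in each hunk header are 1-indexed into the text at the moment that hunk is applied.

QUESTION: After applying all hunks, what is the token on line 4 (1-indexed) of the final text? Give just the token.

Hunk 1: at line 5 remove [slc,nthkv,bkmas] add [eat] -> 10 lines: hps erdq ubmi kpehv bsolr beuf eat yws dtl mcn
Hunk 2: at line 6 remove [eat] add [cyrk] -> 10 lines: hps erdq ubmi kpehv bsolr beuf cyrk yws dtl mcn
Hunk 3: at line 2 remove [kpehv,bsolr,beuf] add [locwn] -> 8 lines: hps erdq ubmi locwn cyrk yws dtl mcn
Hunk 4: at line 4 remove [cyrk,yws,dtl] add [rar,dth] -> 7 lines: hps erdq ubmi locwn rar dth mcn
Hunk 5: at line 1 remove [ubmi,locwn,rar] add [epuiw,sarpx,nimh] -> 7 lines: hps erdq epuiw sarpx nimh dth mcn
Final line 4: sarpx

Answer: sarpx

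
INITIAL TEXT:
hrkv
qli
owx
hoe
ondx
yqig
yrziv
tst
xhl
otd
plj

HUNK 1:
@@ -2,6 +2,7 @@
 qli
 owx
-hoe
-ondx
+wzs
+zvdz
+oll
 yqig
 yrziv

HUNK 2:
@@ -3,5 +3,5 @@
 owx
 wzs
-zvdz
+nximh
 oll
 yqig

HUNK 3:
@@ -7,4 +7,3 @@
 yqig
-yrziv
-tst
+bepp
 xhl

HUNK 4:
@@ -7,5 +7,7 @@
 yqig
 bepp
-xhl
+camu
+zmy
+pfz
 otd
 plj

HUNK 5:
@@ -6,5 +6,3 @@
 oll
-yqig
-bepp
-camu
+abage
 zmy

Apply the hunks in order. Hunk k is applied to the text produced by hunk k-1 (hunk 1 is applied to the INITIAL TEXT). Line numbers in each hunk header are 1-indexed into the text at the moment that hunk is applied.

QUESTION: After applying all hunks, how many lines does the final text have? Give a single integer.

Answer: 11

Derivation:
Hunk 1: at line 2 remove [hoe,ondx] add [wzs,zvdz,oll] -> 12 lines: hrkv qli owx wzs zvdz oll yqig yrziv tst xhl otd plj
Hunk 2: at line 3 remove [zvdz] add [nximh] -> 12 lines: hrkv qli owx wzs nximh oll yqig yrziv tst xhl otd plj
Hunk 3: at line 7 remove [yrziv,tst] add [bepp] -> 11 lines: hrkv qli owx wzs nximh oll yqig bepp xhl otd plj
Hunk 4: at line 7 remove [xhl] add [camu,zmy,pfz] -> 13 lines: hrkv qli owx wzs nximh oll yqig bepp camu zmy pfz otd plj
Hunk 5: at line 6 remove [yqig,bepp,camu] add [abage] -> 11 lines: hrkv qli owx wzs nximh oll abage zmy pfz otd plj
Final line count: 11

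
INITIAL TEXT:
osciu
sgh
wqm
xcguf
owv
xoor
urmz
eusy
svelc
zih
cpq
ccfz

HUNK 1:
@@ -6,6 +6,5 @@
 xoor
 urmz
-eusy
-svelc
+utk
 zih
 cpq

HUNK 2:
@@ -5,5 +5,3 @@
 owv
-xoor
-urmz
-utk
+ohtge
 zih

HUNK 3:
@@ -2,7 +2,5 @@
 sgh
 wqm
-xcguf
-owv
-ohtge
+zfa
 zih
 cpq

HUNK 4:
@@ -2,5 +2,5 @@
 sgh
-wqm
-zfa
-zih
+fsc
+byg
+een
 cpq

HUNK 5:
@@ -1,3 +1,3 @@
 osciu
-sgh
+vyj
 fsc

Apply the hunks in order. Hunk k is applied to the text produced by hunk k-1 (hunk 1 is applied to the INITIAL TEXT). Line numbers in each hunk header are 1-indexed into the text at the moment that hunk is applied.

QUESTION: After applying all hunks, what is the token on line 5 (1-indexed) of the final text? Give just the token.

Answer: een

Derivation:
Hunk 1: at line 6 remove [eusy,svelc] add [utk] -> 11 lines: osciu sgh wqm xcguf owv xoor urmz utk zih cpq ccfz
Hunk 2: at line 5 remove [xoor,urmz,utk] add [ohtge] -> 9 lines: osciu sgh wqm xcguf owv ohtge zih cpq ccfz
Hunk 3: at line 2 remove [xcguf,owv,ohtge] add [zfa] -> 7 lines: osciu sgh wqm zfa zih cpq ccfz
Hunk 4: at line 2 remove [wqm,zfa,zih] add [fsc,byg,een] -> 7 lines: osciu sgh fsc byg een cpq ccfz
Hunk 5: at line 1 remove [sgh] add [vyj] -> 7 lines: osciu vyj fsc byg een cpq ccfz
Final line 5: een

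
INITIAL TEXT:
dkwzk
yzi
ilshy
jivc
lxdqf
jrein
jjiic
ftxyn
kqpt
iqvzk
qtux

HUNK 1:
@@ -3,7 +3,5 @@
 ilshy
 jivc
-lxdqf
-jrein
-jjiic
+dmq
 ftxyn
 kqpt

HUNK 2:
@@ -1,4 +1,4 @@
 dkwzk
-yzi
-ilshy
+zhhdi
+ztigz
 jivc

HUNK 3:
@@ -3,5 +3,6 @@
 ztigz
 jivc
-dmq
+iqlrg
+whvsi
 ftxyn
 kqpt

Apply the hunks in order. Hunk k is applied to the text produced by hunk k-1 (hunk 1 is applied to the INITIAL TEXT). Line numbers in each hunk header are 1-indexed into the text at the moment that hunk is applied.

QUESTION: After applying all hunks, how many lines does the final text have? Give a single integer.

Hunk 1: at line 3 remove [lxdqf,jrein,jjiic] add [dmq] -> 9 lines: dkwzk yzi ilshy jivc dmq ftxyn kqpt iqvzk qtux
Hunk 2: at line 1 remove [yzi,ilshy] add [zhhdi,ztigz] -> 9 lines: dkwzk zhhdi ztigz jivc dmq ftxyn kqpt iqvzk qtux
Hunk 3: at line 3 remove [dmq] add [iqlrg,whvsi] -> 10 lines: dkwzk zhhdi ztigz jivc iqlrg whvsi ftxyn kqpt iqvzk qtux
Final line count: 10

Answer: 10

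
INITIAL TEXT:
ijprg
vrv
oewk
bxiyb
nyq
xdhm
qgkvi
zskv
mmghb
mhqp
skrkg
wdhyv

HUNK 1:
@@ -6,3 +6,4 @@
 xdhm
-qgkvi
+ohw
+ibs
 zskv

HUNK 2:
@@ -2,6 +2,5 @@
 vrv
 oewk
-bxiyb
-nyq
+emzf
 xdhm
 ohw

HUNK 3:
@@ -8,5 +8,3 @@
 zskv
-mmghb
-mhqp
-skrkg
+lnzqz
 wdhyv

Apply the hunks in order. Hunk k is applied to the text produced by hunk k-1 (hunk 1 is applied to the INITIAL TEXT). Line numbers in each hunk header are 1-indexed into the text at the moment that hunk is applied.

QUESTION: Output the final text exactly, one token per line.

Answer: ijprg
vrv
oewk
emzf
xdhm
ohw
ibs
zskv
lnzqz
wdhyv

Derivation:
Hunk 1: at line 6 remove [qgkvi] add [ohw,ibs] -> 13 lines: ijprg vrv oewk bxiyb nyq xdhm ohw ibs zskv mmghb mhqp skrkg wdhyv
Hunk 2: at line 2 remove [bxiyb,nyq] add [emzf] -> 12 lines: ijprg vrv oewk emzf xdhm ohw ibs zskv mmghb mhqp skrkg wdhyv
Hunk 3: at line 8 remove [mmghb,mhqp,skrkg] add [lnzqz] -> 10 lines: ijprg vrv oewk emzf xdhm ohw ibs zskv lnzqz wdhyv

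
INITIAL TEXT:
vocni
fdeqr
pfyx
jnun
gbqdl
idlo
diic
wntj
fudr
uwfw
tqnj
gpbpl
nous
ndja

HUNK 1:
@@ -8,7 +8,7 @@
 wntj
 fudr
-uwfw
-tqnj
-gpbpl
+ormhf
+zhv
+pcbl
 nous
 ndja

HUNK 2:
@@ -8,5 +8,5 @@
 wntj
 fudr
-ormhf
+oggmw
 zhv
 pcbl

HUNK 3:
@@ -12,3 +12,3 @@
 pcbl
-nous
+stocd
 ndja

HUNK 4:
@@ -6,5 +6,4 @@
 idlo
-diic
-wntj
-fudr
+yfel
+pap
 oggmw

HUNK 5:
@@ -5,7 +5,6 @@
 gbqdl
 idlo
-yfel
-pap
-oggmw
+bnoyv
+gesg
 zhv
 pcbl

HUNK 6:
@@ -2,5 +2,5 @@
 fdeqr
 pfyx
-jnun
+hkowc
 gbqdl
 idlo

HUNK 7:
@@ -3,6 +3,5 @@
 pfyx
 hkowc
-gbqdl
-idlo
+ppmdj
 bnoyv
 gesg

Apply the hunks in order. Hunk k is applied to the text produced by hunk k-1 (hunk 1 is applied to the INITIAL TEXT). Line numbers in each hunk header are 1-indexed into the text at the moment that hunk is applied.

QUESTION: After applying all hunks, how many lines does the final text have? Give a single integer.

Hunk 1: at line 8 remove [uwfw,tqnj,gpbpl] add [ormhf,zhv,pcbl] -> 14 lines: vocni fdeqr pfyx jnun gbqdl idlo diic wntj fudr ormhf zhv pcbl nous ndja
Hunk 2: at line 8 remove [ormhf] add [oggmw] -> 14 lines: vocni fdeqr pfyx jnun gbqdl idlo diic wntj fudr oggmw zhv pcbl nous ndja
Hunk 3: at line 12 remove [nous] add [stocd] -> 14 lines: vocni fdeqr pfyx jnun gbqdl idlo diic wntj fudr oggmw zhv pcbl stocd ndja
Hunk 4: at line 6 remove [diic,wntj,fudr] add [yfel,pap] -> 13 lines: vocni fdeqr pfyx jnun gbqdl idlo yfel pap oggmw zhv pcbl stocd ndja
Hunk 5: at line 5 remove [yfel,pap,oggmw] add [bnoyv,gesg] -> 12 lines: vocni fdeqr pfyx jnun gbqdl idlo bnoyv gesg zhv pcbl stocd ndja
Hunk 6: at line 2 remove [jnun] add [hkowc] -> 12 lines: vocni fdeqr pfyx hkowc gbqdl idlo bnoyv gesg zhv pcbl stocd ndja
Hunk 7: at line 3 remove [gbqdl,idlo] add [ppmdj] -> 11 lines: vocni fdeqr pfyx hkowc ppmdj bnoyv gesg zhv pcbl stocd ndja
Final line count: 11

Answer: 11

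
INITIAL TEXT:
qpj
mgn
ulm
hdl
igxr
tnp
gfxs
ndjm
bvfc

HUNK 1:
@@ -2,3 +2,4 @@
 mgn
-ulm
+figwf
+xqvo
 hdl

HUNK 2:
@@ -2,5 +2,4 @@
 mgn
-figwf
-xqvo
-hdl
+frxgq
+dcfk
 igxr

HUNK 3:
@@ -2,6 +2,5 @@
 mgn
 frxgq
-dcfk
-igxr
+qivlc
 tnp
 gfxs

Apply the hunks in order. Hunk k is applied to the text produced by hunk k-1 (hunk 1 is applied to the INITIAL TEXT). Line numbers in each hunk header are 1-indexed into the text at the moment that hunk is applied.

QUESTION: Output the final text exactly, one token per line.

Answer: qpj
mgn
frxgq
qivlc
tnp
gfxs
ndjm
bvfc

Derivation:
Hunk 1: at line 2 remove [ulm] add [figwf,xqvo] -> 10 lines: qpj mgn figwf xqvo hdl igxr tnp gfxs ndjm bvfc
Hunk 2: at line 2 remove [figwf,xqvo,hdl] add [frxgq,dcfk] -> 9 lines: qpj mgn frxgq dcfk igxr tnp gfxs ndjm bvfc
Hunk 3: at line 2 remove [dcfk,igxr] add [qivlc] -> 8 lines: qpj mgn frxgq qivlc tnp gfxs ndjm bvfc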